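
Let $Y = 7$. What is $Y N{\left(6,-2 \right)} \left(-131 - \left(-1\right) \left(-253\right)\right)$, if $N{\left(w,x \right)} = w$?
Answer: $-16128$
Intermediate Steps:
$Y N{\left(6,-2 \right)} \left(-131 - \left(-1\right) \left(-253\right)\right) = 7 \cdot 6 \left(-131 - \left(-1\right) \left(-253\right)\right) = 42 \left(-131 - 253\right) = 42 \left(-384\right) = -16128$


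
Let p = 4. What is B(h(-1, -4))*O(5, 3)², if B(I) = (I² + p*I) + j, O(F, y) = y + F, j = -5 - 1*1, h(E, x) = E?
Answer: -576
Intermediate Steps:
j = -6 (j = -5 - 1 = -6)
O(F, y) = F + y
B(I) = -6 + I² + 4*I (B(I) = (I² + 4*I) - 6 = -6 + I² + 4*I)
B(h(-1, -4))*O(5, 3)² = (-6 + (-1)² + 4*(-1))*(5 + 3)² = (-6 + 1 - 4)*8² = -9*64 = -576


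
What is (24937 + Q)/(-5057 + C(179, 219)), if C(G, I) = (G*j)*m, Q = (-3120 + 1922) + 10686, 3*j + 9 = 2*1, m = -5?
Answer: -103275/8906 ≈ -11.596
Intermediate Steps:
j = -7/3 (j = -3 + (2*1)/3 = -3 + (⅓)*2 = -3 + ⅔ = -7/3 ≈ -2.3333)
Q = 9488 (Q = -1198 + 10686 = 9488)
C(G, I) = 35*G/3 (C(G, I) = (G*(-7/3))*(-5) = -7*G/3*(-5) = 35*G/3)
(24937 + Q)/(-5057 + C(179, 219)) = (24937 + 9488)/(-5057 + (35/3)*179) = 34425/(-5057 + 6265/3) = 34425/(-8906/3) = 34425*(-3/8906) = -103275/8906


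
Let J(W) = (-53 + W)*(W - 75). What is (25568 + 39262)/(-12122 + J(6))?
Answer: -64830/8879 ≈ -7.3015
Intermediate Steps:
J(W) = (-75 + W)*(-53 + W) (J(W) = (-53 + W)*(-75 + W) = (-75 + W)*(-53 + W))
(25568 + 39262)/(-12122 + J(6)) = (25568 + 39262)/(-12122 + (3975 + 6² - 128*6)) = 64830/(-12122 + (3975 + 36 - 768)) = 64830/(-12122 + 3243) = 64830/(-8879) = 64830*(-1/8879) = -64830/8879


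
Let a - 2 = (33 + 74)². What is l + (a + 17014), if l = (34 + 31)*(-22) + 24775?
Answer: 51810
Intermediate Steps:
a = 11451 (a = 2 + (33 + 74)² = 2 + 107² = 2 + 11449 = 11451)
l = 23345 (l = 65*(-22) + 24775 = -1430 + 24775 = 23345)
l + (a + 17014) = 23345 + (11451 + 17014) = 23345 + 28465 = 51810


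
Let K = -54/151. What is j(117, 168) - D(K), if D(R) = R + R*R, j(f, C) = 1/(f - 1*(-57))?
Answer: 934213/3967374 ≈ 0.23547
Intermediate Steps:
j(f, C) = 1/(57 + f) (j(f, C) = 1/(f + 57) = 1/(57 + f))
K = -54/151 (K = -54*1/151 = -54/151 ≈ -0.35762)
D(R) = R + R²
j(117, 168) - D(K) = 1/(57 + 117) - (-54)*(1 - 54/151)/151 = 1/174 - (-54)*97/(151*151) = 1/174 - 1*(-5238/22801) = 1/174 + 5238/22801 = 934213/3967374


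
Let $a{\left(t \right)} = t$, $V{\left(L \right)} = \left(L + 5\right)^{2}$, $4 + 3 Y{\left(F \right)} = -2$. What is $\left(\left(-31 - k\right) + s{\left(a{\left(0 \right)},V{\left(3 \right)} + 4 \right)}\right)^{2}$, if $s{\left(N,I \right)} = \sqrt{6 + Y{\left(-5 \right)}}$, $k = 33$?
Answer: $3844$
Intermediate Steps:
$Y{\left(F \right)} = -2$ ($Y{\left(F \right)} = - \frac{4}{3} + \frac{1}{3} \left(-2\right) = - \frac{4}{3} - \frac{2}{3} = -2$)
$V{\left(L \right)} = \left(5 + L\right)^{2}$
$s{\left(N,I \right)} = 2$ ($s{\left(N,I \right)} = \sqrt{6 - 2} = \sqrt{4} = 2$)
$\left(\left(-31 - k\right) + s{\left(a{\left(0 \right)},V{\left(3 \right)} + 4 \right)}\right)^{2} = \left(\left(-31 - 33\right) + 2\right)^{2} = \left(-64 + 2\right)^{2} = \left(-62\right)^{2} = 3844$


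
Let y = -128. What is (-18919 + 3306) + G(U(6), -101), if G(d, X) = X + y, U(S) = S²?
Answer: -15842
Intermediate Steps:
G(d, X) = -128 + X (G(d, X) = X - 128 = -128 + X)
(-18919 + 3306) + G(U(6), -101) = (-18919 + 3306) + (-128 - 101) = -15613 - 229 = -15842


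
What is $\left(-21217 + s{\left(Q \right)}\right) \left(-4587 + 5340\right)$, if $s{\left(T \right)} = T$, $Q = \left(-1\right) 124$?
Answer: $-16069773$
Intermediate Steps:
$Q = -124$
$\left(-21217 + s{\left(Q \right)}\right) \left(-4587 + 5340\right) = \left(-21217 - 124\right) \left(-4587 + 5340\right) = \left(-21341\right) 753 = -16069773$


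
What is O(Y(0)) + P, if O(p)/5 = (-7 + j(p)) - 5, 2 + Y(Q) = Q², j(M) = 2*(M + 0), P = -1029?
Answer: -1109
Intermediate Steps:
j(M) = 2*M
Y(Q) = -2 + Q²
O(p) = -60 + 10*p (O(p) = 5*((-7 + 2*p) - 5) = 5*(-12 + 2*p) = -60 + 10*p)
O(Y(0)) + P = (-60 + 10*(-2 + 0²)) - 1029 = (-60 + 10*(-2 + 0)) - 1029 = (-60 + 10*(-2)) - 1029 = (-60 - 20) - 1029 = -80 - 1029 = -1109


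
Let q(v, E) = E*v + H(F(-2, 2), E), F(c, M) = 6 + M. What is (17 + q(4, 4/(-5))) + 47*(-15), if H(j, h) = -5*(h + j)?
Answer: -3636/5 ≈ -727.20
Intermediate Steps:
H(j, h) = -5*h - 5*j
q(v, E) = -40 - 5*E + E*v (q(v, E) = E*v + (-5*E - 5*(6 + 2)) = E*v + (-5*E - 5*8) = E*v + (-5*E - 40) = E*v + (-40 - 5*E) = -40 - 5*E + E*v)
(17 + q(4, 4/(-5))) + 47*(-15) = (17 + (-40 - 20/(-5) + (4/(-5))*4)) + 47*(-15) = (17 + (-40 - 20*(-1)/5 + (4*(-1/5))*4)) - 705 = (17 + (-40 - 5*(-4/5) - 4/5*4)) - 705 = (17 + (-40 + 4 - 16/5)) - 705 = (17 - 196/5) - 705 = -111/5 - 705 = -3636/5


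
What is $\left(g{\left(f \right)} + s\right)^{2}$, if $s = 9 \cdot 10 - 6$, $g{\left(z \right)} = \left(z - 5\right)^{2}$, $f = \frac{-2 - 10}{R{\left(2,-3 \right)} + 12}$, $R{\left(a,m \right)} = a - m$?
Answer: $\frac{1134679225}{83521} \approx 13586.0$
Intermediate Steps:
$f = - \frac{12}{17}$ ($f = \frac{-2 - 10}{\left(2 - -3\right) + 12} = - \frac{12}{\left(2 + 3\right) + 12} = - \frac{12}{5 + 12} = - \frac{12}{17} \approx -0.70588$)
$g{\left(z \right)} = \left(-5 + z\right)^{2}$
$s = 84$ ($s = 90 - 6 = 84$)
$\left(g{\left(f \right)} + s\right)^{2} = \left(\left(-5 - \frac{12}{17}\right)^{2} + 84\right)^{2} = \left(\left(- \frac{97}{17}\right)^{2} + 84\right)^{2} = \left(\frac{9409}{289} + 84\right)^{2} = \left(\frac{33685}{289}\right)^{2} = \frac{1134679225}{83521}$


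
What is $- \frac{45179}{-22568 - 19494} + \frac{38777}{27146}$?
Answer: $\frac{714366827}{285453763} \approx 2.5026$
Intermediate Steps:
$- \frac{45179}{-22568 - 19494} + \frac{38777}{27146} = - \frac{45179}{-42062} + 38777 \cdot \frac{1}{27146} = \left(-45179\right) \left(- \frac{1}{42062}\right) + \frac{38777}{27146} = \frac{45179}{42062} + \frac{38777}{27146} = \frac{714366827}{285453763}$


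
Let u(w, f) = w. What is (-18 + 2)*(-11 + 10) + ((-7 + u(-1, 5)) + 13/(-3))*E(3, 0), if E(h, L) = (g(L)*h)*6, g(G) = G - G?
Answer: 16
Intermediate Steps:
g(G) = 0
E(h, L) = 0 (E(h, L) = (0*h)*6 = 0*6 = 0)
(-18 + 2)*(-11 + 10) + ((-7 + u(-1, 5)) + 13/(-3))*E(3, 0) = (-18 + 2)*(-11 + 10) + ((-7 - 1) + 13/(-3))*0 = -16*(-1) + (-8 + 13*(-1/3))*0 = 16 + (-8 - 13/3)*0 = 16 - 37/3*0 = 16 + 0 = 16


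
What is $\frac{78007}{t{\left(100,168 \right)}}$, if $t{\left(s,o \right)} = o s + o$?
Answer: $\frac{78007}{16968} \approx 4.5973$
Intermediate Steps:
$t{\left(s,o \right)} = o + o s$
$\frac{78007}{t{\left(100,168 \right)}} = \frac{78007}{168 \left(1 + 100\right)} = \frac{78007}{168 \cdot 101} = \frac{78007}{16968}$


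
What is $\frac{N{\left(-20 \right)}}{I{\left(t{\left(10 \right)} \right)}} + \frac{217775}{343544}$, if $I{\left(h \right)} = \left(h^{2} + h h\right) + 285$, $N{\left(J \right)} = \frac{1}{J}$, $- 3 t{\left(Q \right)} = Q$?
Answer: $\frac{3009966401}{4749495800} \approx 0.63374$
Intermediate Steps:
$t{\left(Q \right)} = - \frac{Q}{3}$
$I{\left(h \right)} = 285 + 2 h^{2}$ ($I{\left(h \right)} = \left(h^{2} + h^{2}\right) + 285 = 2 h^{2} + 285 = 285 + 2 h^{2}$)
$\frac{N{\left(-20 \right)}}{I{\left(t{\left(10 \right)} \right)}} + \frac{217775}{343544} = \frac{1}{\left(-20\right) \left(285 + 2 \left(\left(- \frac{1}{3}\right) 10\right)^{2}\right)} + \frac{217775}{343544} = - \frac{1}{20 \left(285 + 2 \left(- \frac{10}{3}\right)^{2}\right)} + 217775 \cdot \frac{1}{343544} = - \frac{1}{20 \left(285 + 2 \cdot \frac{100}{9}\right)} + \frac{217775}{343544} = - \frac{1}{20 \left(285 + \frac{200}{9}\right)} + \frac{217775}{343544} = - \frac{1}{20 \cdot \frac{2765}{9}} + \frac{217775}{343544} = \left(- \frac{1}{20}\right) \frac{9}{2765} + \frac{217775}{343544} = - \frac{9}{55300} + \frac{217775}{343544} = \frac{3009966401}{4749495800}$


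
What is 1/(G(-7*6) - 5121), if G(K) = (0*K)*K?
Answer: -1/5121 ≈ -0.00019527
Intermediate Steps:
G(K) = 0 (G(K) = 0*K = 0)
1/(G(-7*6) - 5121) = 1/(0 - 5121) = 1/(-5121) = -1/5121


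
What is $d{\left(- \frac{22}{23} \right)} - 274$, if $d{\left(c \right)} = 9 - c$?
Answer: $- \frac{6073}{23} \approx -264.04$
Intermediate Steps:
$d{\left(- \frac{22}{23} \right)} - 274 = \left(9 - - \frac{22}{23}\right) - 274 = \left(9 + \frac{22}{23}\right) - 274 = \frac{229}{23} - 274 = - \frac{6073}{23}$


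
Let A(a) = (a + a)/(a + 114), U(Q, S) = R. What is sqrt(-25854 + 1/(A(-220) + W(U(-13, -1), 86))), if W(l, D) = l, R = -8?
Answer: 11*I*sqrt(2223039)/102 ≈ 160.79*I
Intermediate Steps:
U(Q, S) = -8
A(a) = 2*a/(114 + a) (A(a) = (2*a)/(114 + a) = 2*a/(114 + a))
sqrt(-25854 + 1/(A(-220) + W(U(-13, -1), 86))) = sqrt(-25854 + 1/(2*(-220)/(114 - 220) - 8)) = sqrt(-25854 + 1/(2*(-220)/(-106) - 8)) = sqrt(-25854 + 1/(2*(-220)*(-1/106) - 8)) = sqrt(-25854 + 1/(220/53 - 8)) = sqrt(-25854 + 1/(-204/53)) = sqrt(-25854 - 53/204) = sqrt(-5274269/204) = 11*I*sqrt(2223039)/102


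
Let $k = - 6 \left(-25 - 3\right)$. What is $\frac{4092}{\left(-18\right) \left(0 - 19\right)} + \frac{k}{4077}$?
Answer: $\frac{310010}{25821} \approx 12.006$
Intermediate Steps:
$k = 168$ ($k = \left(-6\right) \left(-28\right) = 168$)
$\frac{4092}{\left(-18\right) \left(0 - 19\right)} + \frac{k}{4077} = \frac{4092}{\left(-18\right) \left(0 - 19\right)} + \frac{168}{4077} = \frac{4092}{\left(-18\right) \left(-19\right)} + 168 \cdot \frac{1}{4077} = \frac{4092}{342} + \frac{56}{1359} = 4092 \cdot \frac{1}{342} + \frac{56}{1359} = \frac{682}{57} + \frac{56}{1359} = \frac{310010}{25821}$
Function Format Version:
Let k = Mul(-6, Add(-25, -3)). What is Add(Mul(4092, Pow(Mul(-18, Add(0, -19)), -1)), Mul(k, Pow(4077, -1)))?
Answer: Rational(310010, 25821) ≈ 12.006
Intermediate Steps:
k = 168 (k = Mul(-6, -28) = 168)
Add(Mul(4092, Pow(Mul(-18, Add(0, -19)), -1)), Mul(k, Pow(4077, -1))) = Add(Mul(4092, Pow(Mul(-18, Add(0, -19)), -1)), Mul(168, Pow(4077, -1))) = Add(Mul(4092, Pow(Mul(-18, -19), -1)), Mul(168, Rational(1, 4077))) = Add(Mul(4092, Pow(342, -1)), Rational(56, 1359)) = Add(Mul(4092, Rational(1, 342)), Rational(56, 1359)) = Add(Rational(682, 57), Rational(56, 1359)) = Rational(310010, 25821)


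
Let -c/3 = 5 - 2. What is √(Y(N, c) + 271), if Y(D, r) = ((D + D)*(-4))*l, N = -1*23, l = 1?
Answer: √455 ≈ 21.331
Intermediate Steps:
N = -23
c = -9 (c = -3*(5 - 2) = -3*3 = -9)
Y(D, r) = -8*D (Y(D, r) = ((D + D)*(-4))*1 = ((2*D)*(-4))*1 = -8*D*1 = -8*D)
√(Y(N, c) + 271) = √(-8*(-23) + 271) = √(184 + 271) = √455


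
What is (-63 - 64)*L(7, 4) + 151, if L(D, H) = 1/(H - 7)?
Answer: 580/3 ≈ 193.33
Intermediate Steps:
L(D, H) = 1/(-7 + H)
(-63 - 64)*L(7, 4) + 151 = (-63 - 64)/(-7 + 4) + 151 = -127/(-3) + 151 = -127*(-1/3) + 151 = 127/3 + 151 = 580/3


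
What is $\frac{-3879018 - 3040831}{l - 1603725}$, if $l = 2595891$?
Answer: $- \frac{6919849}{992166} \approx -6.9745$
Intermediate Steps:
$\frac{-3879018 - 3040831}{l - 1603725} = \frac{-3879018 - 3040831}{2595891 - 1603725} = - \frac{6919849}{992166}$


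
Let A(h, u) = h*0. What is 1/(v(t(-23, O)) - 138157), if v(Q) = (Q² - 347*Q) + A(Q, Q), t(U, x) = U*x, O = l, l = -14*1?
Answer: -1/146207 ≈ -6.8396e-6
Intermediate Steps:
A(h, u) = 0
l = -14
O = -14
v(Q) = Q² - 347*Q (v(Q) = (Q² - 347*Q) + 0 = Q² - 347*Q)
1/(v(t(-23, O)) - 138157) = 1/((-23*(-14))*(-347 - 23*(-14)) - 138157) = 1/(322*(-347 + 322) - 138157) = 1/(322*(-25) - 138157) = 1/(-8050 - 138157) = 1/(-146207) = -1/146207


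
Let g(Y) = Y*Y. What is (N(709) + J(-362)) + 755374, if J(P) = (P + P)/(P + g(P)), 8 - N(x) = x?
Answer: 272436951/361 ≈ 7.5467e+5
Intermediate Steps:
N(x) = 8 - x
g(Y) = Y²
J(P) = 2*P/(P + P²) (J(P) = (P + P)/(P + P²) = (2*P)/(P + P²) = 2*P/(P + P²))
(N(709) + J(-362)) + 755374 = ((8 - 1*709) + 2/(1 - 362)) + 755374 = ((8 - 709) + 2/(-361)) + 755374 = (-701 + 2*(-1/361)) + 755374 = (-701 - 2/361) + 755374 = -253063/361 + 755374 = 272436951/361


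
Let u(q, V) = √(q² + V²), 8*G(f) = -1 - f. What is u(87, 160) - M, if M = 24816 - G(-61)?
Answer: -49617/2 + √33169 ≈ -24626.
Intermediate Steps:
G(f) = -⅛ - f/8 (G(f) = (-1 - f)/8 = -⅛ - f/8)
u(q, V) = √(V² + q²)
M = 49617/2 (M = 24816 - (-⅛ - ⅛*(-61)) = 24816 - (-⅛ + 61/8) = 24816 - 1*15/2 = 24816 - 15/2 = 49617/2 ≈ 24809.)
u(87, 160) - M = √(160² + 87²) - 1*49617/2 = √(25600 + 7569) - 49617/2 = √33169 - 49617/2 = -49617/2 + √33169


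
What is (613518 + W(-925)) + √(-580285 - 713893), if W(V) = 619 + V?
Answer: 613212 + I*√1294178 ≈ 6.1321e+5 + 1137.6*I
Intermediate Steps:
(613518 + W(-925)) + √(-580285 - 713893) = (613518 + (619 - 925)) + √(-580285 - 713893) = (613518 - 306) + √(-1294178) = 613212 + I*√1294178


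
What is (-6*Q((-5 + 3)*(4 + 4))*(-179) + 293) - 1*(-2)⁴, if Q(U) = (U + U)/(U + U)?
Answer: 1351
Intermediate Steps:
Q(U) = 1 (Q(U) = (2*U)/((2*U)) = (2*U)*(1/(2*U)) = 1)
(-6*Q((-5 + 3)*(4 + 4))*(-179) + 293) - 1*(-2)⁴ = (-6*1*(-179) + 293) - 1*(-2)⁴ = (-6*(-179) + 293) - 1*16 = (1074 + 293) - 16 = 1367 - 16 = 1351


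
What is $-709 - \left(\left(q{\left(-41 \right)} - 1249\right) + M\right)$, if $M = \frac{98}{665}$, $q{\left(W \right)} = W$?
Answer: $\frac{55181}{95} \approx 580.85$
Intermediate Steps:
$M = \frac{14}{95}$ ($M = 98 \cdot \frac{1}{665} = \frac{14}{95} \approx 0.14737$)
$-709 - \left(\left(q{\left(-41 \right)} - 1249\right) + M\right) = -709 - \left(\left(-41 - 1249\right) + \frac{14}{95}\right) = -709 - \left(-1290 + \frac{14}{95}\right) = -709 - - \frac{122536}{95} = -709 + \frac{122536}{95} = \frac{55181}{95}$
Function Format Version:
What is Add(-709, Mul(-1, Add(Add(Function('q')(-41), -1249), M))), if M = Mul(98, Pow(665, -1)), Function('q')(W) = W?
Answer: Rational(55181, 95) ≈ 580.85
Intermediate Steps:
M = Rational(14, 95) (M = Mul(98, Rational(1, 665)) = Rational(14, 95) ≈ 0.14737)
Add(-709, Mul(-1, Add(Add(Function('q')(-41), -1249), M))) = Add(-709, Mul(-1, Add(Add(-41, -1249), Rational(14, 95)))) = Add(-709, Mul(-1, Add(-1290, Rational(14, 95)))) = Add(-709, Mul(-1, Rational(-122536, 95))) = Add(-709, Rational(122536, 95)) = Rational(55181, 95)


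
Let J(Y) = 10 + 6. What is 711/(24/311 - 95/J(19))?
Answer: -3537936/29161 ≈ -121.32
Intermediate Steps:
J(Y) = 16
711/(24/311 - 95/J(19)) = 711/(24/311 - 95/16) = 711/(-29161/4976) = 711*(-4976/29161) = -3537936/29161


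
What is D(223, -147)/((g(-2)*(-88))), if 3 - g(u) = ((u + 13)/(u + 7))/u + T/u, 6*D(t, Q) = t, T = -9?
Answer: 1115/1056 ≈ 1.0559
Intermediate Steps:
D(t, Q) = t/6
g(u) = 3 + 9/u - (13 + u)/(u*(7 + u)) (g(u) = 3 - (((u + 13)/(u + 7))/u - 9/u) = 3 - (((13 + u)/(7 + u))/u - 9/u) = 3 - ((13 + u)/(u*(7 + u)) - 9/u) = 3 - (-9/u + (13 + u)/(u*(7 + u))) = 3 + (9/u - (13 + u)/(u*(7 + u))) = 3 + 9/u - (13 + u)/(u*(7 + u)))
D(223, -147)/((g(-2)*(-88))) = ((⅙)*223)/((((50 + 3*(-2)² + 29*(-2))/((-2)*(7 - 2)))*(-88))) = 223/(6*((-½*(50 + 3*4 - 58)/5*(-88)))) = 223/(6*((-½*⅕*(50 + 12 - 58)*(-88)))) = 223/(6*((-½*⅕*4*(-88)))) = 223/(6*((-⅖*(-88)))) = 223/(6*(176/5)) = (223/6)*(5/176) = 1115/1056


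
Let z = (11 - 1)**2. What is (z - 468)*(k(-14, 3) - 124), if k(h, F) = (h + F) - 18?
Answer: 56304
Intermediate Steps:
z = 100 (z = 10**2 = 100)
k(h, F) = -18 + F + h (k(h, F) = (F + h) - 18 = -18 + F + h)
(z - 468)*(k(-14, 3) - 124) = (100 - 468)*((-18 + 3 - 14) - 124) = -368*(-29 - 124) = -368*(-153) = 56304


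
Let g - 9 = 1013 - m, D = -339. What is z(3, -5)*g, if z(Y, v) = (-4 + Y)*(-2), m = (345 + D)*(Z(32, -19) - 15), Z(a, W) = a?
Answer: 1840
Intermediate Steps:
m = 102 (m = (345 - 339)*(32 - 15) = 6*17 = 102)
z(Y, v) = 8 - 2*Y
g = 920 (g = 9 + (1013 - 1*102) = 9 + (1013 - 102) = 9 + 911 = 920)
z(3, -5)*g = (8 - 2*3)*920 = (8 - 6)*920 = 2*920 = 1840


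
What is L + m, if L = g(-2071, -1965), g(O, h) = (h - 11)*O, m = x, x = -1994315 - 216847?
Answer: 1881134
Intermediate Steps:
x = -2211162
m = -2211162
g(O, h) = O*(-11 + h) (g(O, h) = (-11 + h)*O = O*(-11 + h))
L = 4092296 (L = -2071*(-11 - 1965) = -2071*(-1976) = 4092296)
L + m = 4092296 - 2211162 = 1881134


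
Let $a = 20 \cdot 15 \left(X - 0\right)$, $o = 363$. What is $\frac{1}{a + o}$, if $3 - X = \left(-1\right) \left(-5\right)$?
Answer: $- \frac{1}{237} \approx -0.0042194$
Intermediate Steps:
$X = -2$ ($X = 3 - \left(-1\right) \left(-5\right) = 3 - 5 = -2$)
$a = -600$ ($a = 20 \cdot 15 \left(-2 - 0\right) = 300 \left(-2 + 0\right) = 300 \left(-2\right) = -600$)
$\frac{1}{a + o} = \frac{1}{-600 + 363} = \frac{1}{-237} = - \frac{1}{237}$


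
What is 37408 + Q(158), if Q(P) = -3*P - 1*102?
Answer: 36832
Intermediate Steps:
Q(P) = -102 - 3*P (Q(P) = -3*P - 102 = -102 - 3*P)
37408 + Q(158) = 37408 + (-102 - 3*158) = 37408 + (-102 - 474) = 37408 - 576 = 36832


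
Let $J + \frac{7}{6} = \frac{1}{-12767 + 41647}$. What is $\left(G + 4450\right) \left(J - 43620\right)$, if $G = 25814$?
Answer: $- \frac{4765745062897}{3610} \approx -1.3202 \cdot 10^{9}$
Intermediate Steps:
$J = - \frac{101077}{86640}$ ($J = - \frac{7}{6} + \frac{1}{-12767 + 41647} = - \frac{7}{6} + \frac{1}{28880} = - \frac{101077}{86640} \approx -1.1666$)
$\left(G + 4450\right) \left(J - 43620\right) = \left(25814 + 4450\right) \left(- \frac{101077}{86640} - 43620\right) = 30264 \left(- \frac{3779337877}{86640}\right) = - \frac{4765745062897}{3610}$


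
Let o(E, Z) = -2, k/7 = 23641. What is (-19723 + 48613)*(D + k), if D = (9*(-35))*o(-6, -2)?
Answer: 4799120130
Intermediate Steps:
k = 165487 (k = 7*23641 = 165487)
D = 630 (D = (9*(-35))*(-2) = -315*(-2) = 630)
(-19723 + 48613)*(D + k) = (-19723 + 48613)*(630 + 165487) = 28890*166117 = 4799120130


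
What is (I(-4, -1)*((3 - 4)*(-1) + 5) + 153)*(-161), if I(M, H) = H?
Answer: -23667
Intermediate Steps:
(I(-4, -1)*((3 - 4)*(-1) + 5) + 153)*(-161) = (-((3 - 4)*(-1) + 5) + 153)*(-161) = (-(-1*(-1) + 5) + 153)*(-161) = (-(1 + 5) + 153)*(-161) = (-1*6 + 153)*(-161) = (-6 + 153)*(-161) = 147*(-161) = -23667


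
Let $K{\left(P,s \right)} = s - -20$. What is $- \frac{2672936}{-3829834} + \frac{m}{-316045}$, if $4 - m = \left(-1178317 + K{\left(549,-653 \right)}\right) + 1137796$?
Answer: $\frac{343569875174}{605199943265} \approx 0.5677$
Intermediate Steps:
$K{\left(P,s \right)} = 20 + s$ ($K{\left(P,s \right)} = s + 20 = 20 + s$)
$m = 41158$ ($m = 4 - \left(\left(-1178317 + \left(20 - 653\right)\right) + 1137796\right) = 4 - \left(\left(-1178317 - 633\right) + 1137796\right) = 4 - \left(-1178950 + 1137796\right) = 4 - -41154 = 4 + 41154 = 41158$)
$- \frac{2672936}{-3829834} + \frac{m}{-316045} = - \frac{2672936}{-3829834} + \frac{41158}{-316045} = \left(-2672936\right) \left(- \frac{1}{3829834}\right) + 41158 \left(- \frac{1}{316045}\right) = \frac{1336468}{1914917} - \frac{41158}{316045} = \frac{343569875174}{605199943265}$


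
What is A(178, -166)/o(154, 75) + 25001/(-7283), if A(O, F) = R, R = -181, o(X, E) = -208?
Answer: -3881985/1514864 ≈ -2.5626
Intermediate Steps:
A(O, F) = -181
A(178, -166)/o(154, 75) + 25001/(-7283) = -181/(-208) + 25001/(-7283) = -181*(-1/208) + 25001*(-1/7283) = 181/208 - 25001/7283 = -3881985/1514864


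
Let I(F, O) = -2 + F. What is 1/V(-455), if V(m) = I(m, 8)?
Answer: -1/457 ≈ -0.0021882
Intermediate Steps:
V(m) = -2 + m
1/V(-455) = 1/(-2 - 455) = 1/(-457) = -1/457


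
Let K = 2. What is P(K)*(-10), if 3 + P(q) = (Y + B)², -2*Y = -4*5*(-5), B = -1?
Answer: -25980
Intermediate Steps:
Y = -50 (Y = -(-4*5)*(-5)/2 = -(-10)*(-5) = -½*100 = -50)
P(q) = 2598 (P(q) = -3 + (-50 - 1)² = -3 + (-51)² = -3 + 2601 = 2598)
P(K)*(-10) = 2598*(-10) = -25980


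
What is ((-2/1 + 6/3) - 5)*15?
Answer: -75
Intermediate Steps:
((-2/1 + 6/3) - 5)*15 = ((-2*1 + 6*(⅓)) - 5)*15 = ((-2 + 2) - 5)*15 = (0 - 5)*15 = -5*15 = -75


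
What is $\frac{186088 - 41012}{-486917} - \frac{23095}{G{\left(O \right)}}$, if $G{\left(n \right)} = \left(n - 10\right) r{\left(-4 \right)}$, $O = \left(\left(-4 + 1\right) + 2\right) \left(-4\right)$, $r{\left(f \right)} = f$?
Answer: $- \frac{11248829939}{11686008} \approx -962.59$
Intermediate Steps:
$O = 4$ ($O = \left(-3 + 2\right) \left(-4\right) = \left(-1\right) \left(-4\right) = 4$)
$G{\left(n \right)} = 40 - 4 n$ ($G{\left(n \right)} = \left(n - 10\right) \left(-4\right) = \left(-10 + n\right) \left(-4\right) = 40 - 4 n$)
$\frac{186088 - 41012}{-486917} - \frac{23095}{G{\left(O \right)}} = \frac{186088 - 41012}{-486917} - \frac{23095}{40 - 16} = 145076 \left(- \frac{1}{486917}\right) - \frac{23095}{40 - 16} = - \frac{145076}{486917} - \frac{23095}{24} = - \frac{11248829939}{11686008}$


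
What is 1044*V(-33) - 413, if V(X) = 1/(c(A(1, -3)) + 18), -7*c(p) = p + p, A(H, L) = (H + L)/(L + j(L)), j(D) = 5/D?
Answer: -25886/73 ≈ -354.60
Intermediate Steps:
A(H, L) = (H + L)/(L + 5/L)
c(p) = -2*p/7 (c(p) = -(p + p)/7 = -2*p/7)
V(X) = 49/876 (V(X) = 1/(-(-6)*(1 - 3)/(7*(5 + (-3)²)) + 18) = 1/(-(-6)*(-2)/(7*(5 + 9)) + 18) = 1/(-(-6)*(-2)/(7*14) + 18) = 1/(-2/7*3/7 + 18) = 1/(-6/49 + 18) = 1/(876/49) = 49/876)
1044*V(-33) - 413 = 1044*(49/876) - 413 = 4263/73 - 413 = -25886/73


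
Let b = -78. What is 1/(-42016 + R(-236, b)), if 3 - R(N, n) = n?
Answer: -1/41935 ≈ -2.3846e-5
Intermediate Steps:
R(N, n) = 3 - n
1/(-42016 + R(-236, b)) = 1/(-42016 + (3 - 1*(-78))) = 1/(-42016 + (3 + 78)) = 1/(-42016 + 81) = 1/(-41935) = -1/41935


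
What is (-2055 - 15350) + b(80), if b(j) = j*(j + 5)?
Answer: -10605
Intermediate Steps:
b(j) = j*(5 + j)
(-2055 - 15350) + b(80) = (-2055 - 15350) + 80*(5 + 80) = -17405 + 80*85 = -17405 + 6800 = -10605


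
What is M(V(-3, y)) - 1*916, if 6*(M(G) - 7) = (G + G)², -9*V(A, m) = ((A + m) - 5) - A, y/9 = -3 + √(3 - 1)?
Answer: -218515/243 - 128*√2/27 ≈ -905.94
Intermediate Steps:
y = -27 + 9*√2 (y = 9*(-3 + √(3 - 1)) = 9*(-3 + √2) = -27 + 9*√2 ≈ -14.272)
V(A, m) = 5/9 - m/9 (V(A, m) = -(((A + m) - 5) - A)/9 = -((-5 + A + m) - A)/9 = -(-5 + m)/9 = 5/9 - m/9)
M(G) = 7 + 2*G²/3 (M(G) = 7 + (G + G)²/6 = 7 + (2*G)²/6 = 7 + (4*G²)/6 = 7 + 2*G²/3)
M(V(-3, y)) - 1*916 = (7 + 2*(5/9 - (-27 + 9*√2)/9)²/3) - 1*916 = (7 + 2*(5/9 + (3 - √2))²/3) - 916 = (7 + 2*(32/9 - √2)²/3) - 916 = -909 + 2*(32/9 - √2)²/3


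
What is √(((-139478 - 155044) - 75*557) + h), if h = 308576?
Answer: I*√27721 ≈ 166.5*I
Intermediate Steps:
√(((-139478 - 155044) - 75*557) + h) = √(((-139478 - 155044) - 75*557) + 308576) = √((-294522 - 41775) + 308576) = √(-336297 + 308576) = √(-27721) = I*√27721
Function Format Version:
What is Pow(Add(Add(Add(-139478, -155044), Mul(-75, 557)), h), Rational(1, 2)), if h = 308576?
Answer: Mul(I, Pow(27721, Rational(1, 2))) ≈ Mul(166.50, I)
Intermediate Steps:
Pow(Add(Add(Add(-139478, -155044), Mul(-75, 557)), h), Rational(1, 2)) = Pow(Add(Add(Add(-139478, -155044), Mul(-75, 557)), 308576), Rational(1, 2)) = Pow(Add(Add(-294522, -41775), 308576), Rational(1, 2)) = Pow(Add(-336297, 308576), Rational(1, 2)) = Pow(-27721, Rational(1, 2)) = Mul(I, Pow(27721, Rational(1, 2)))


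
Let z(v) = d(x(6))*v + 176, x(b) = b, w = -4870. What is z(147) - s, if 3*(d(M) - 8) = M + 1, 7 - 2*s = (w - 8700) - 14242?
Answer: -24429/2 ≈ -12215.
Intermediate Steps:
s = 27819/2 (s = 7/2 - ((-4870 - 8700) - 14242)/2 = 7/2 - (-13570 - 14242)/2 = 7/2 - ½*(-27812) = 7/2 + 13906 = 27819/2 ≈ 13910.)
d(M) = 25/3 + M/3 (d(M) = 8 + (M + 1)/3 = 8 + (1 + M)/3 = 8 + (⅓ + M/3) = 25/3 + M/3)
z(v) = 176 + 31*v/3 (z(v) = (25/3 + (⅓)*6)*v + 176 = (25/3 + 2)*v + 176 = 31*v/3 + 176 = 176 + 31*v/3)
z(147) - s = (176 + (31/3)*147) - 1*27819/2 = (176 + 1519) - 27819/2 = 1695 - 27819/2 = -24429/2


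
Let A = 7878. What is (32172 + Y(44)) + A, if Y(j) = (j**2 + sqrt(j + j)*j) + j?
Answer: 42030 + 88*sqrt(22) ≈ 42443.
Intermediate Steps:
Y(j) = j + j**2 + sqrt(2)*j**(3/2) (Y(j) = (j**2 + sqrt(2*j)*j) + j = (j**2 + (sqrt(2)*sqrt(j))*j) + j = (j**2 + sqrt(2)*j**(3/2)) + j = j + j**2 + sqrt(2)*j**(3/2))
(32172 + Y(44)) + A = (32172 + (44 + 44**2 + sqrt(2)*44**(3/2))) + 7878 = (32172 + (44 + 1936 + sqrt(2)*(88*sqrt(11)))) + 7878 = (32172 + (44 + 1936 + 88*sqrt(22))) + 7878 = (32172 + (1980 + 88*sqrt(22))) + 7878 = (34152 + 88*sqrt(22)) + 7878 = 42030 + 88*sqrt(22)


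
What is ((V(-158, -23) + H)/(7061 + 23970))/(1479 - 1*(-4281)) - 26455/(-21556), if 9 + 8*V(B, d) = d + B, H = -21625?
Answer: 315204129623/256859226624 ≈ 1.2271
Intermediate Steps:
V(B, d) = -9/8 + B/8 + d/8 (V(B, d) = -9/8 + (d + B)/8 = -9/8 + (B + d)/8 = -9/8 + (B/8 + d/8) = -9/8 + B/8 + d/8)
((V(-158, -23) + H)/(7061 + 23970))/(1479 - 1*(-4281)) - 26455/(-21556) = (((-9/8 + (⅛)*(-158) + (⅛)*(-23)) - 21625)/(7061 + 23970))/(1479 - 1*(-4281)) - 26455/(-21556) = (((-9/8 - 79/4 - 23/8) - 21625)/31031)/(1479 + 4281) - 26455*(-1/21556) = ((-95/4 - 21625)*(1/31031))/5760 + 26455/21556 = -86595/4*1/31031*(1/5760) + 26455/21556 = -86595/124124*1/5760 + 26455/21556 = -5773/47663616 + 26455/21556 = 315204129623/256859226624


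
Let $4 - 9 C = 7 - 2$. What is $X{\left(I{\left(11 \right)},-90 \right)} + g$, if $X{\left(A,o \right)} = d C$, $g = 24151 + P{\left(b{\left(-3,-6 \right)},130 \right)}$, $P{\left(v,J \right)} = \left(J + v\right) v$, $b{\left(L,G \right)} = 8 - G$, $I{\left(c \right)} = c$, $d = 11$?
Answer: $\frac{235492}{9} \approx 26166.0$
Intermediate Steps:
$C = - \frac{1}{9}$ ($C = \frac{4}{9} - \frac{7 - 2}{9} = \frac{4}{9} - \frac{5}{9} = - \frac{1}{9} \approx -0.11111$)
$P{\left(v,J \right)} = v \left(J + v\right)$
$g = 26167$ ($g = 24151 + \left(8 - -6\right) \left(130 + \left(8 - -6\right)\right) = 24151 + \left(8 + 6\right) \left(130 + \left(8 + 6\right)\right) = 24151 + 14 \left(130 + 14\right) = 24151 + 14 \cdot 144 = 24151 + 2016 = 26167$)
$X{\left(A,o \right)} = - \frac{11}{9}$ ($X{\left(A,o \right)} = 11 \left(- \frac{1}{9}\right) = - \frac{11}{9}$)
$X{\left(I{\left(11 \right)},-90 \right)} + g = - \frac{11}{9} + 26167 = \frac{235492}{9}$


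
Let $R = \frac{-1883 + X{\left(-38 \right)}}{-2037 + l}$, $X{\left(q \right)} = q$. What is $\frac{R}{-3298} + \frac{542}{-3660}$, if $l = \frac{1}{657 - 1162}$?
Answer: $- \frac{27093283357}{182602051860} \approx -0.14837$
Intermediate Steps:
$l = - \frac{1}{505}$ ($l = \frac{1}{-505} = - \frac{1}{505} \approx -0.0019802$)
$R = \frac{970105}{1028686}$ ($R = \frac{-1883 - 38}{-2037 - \frac{1}{505}} = - \frac{1921}{- \frac{1028686}{505}} = \left(-1921\right) \left(- \frac{505}{1028686}\right) = \frac{970105}{1028686} \approx 0.94305$)
$\frac{R}{-3298} + \frac{542}{-3660} = \frac{970105}{1028686 \left(-3298\right)} + \frac{542}{-3660} = \frac{970105}{1028686} \left(- \frac{1}{3298}\right) + 542 \left(- \frac{1}{3660}\right) = - \frac{57065}{199565084} - \frac{271}{1830} = - \frac{27093283357}{182602051860}$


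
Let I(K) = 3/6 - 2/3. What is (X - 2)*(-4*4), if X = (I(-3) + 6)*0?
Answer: 32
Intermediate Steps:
I(K) = -1/6 (I(K) = 3*(1/6) - 2*1/3 = 1/2 - 2/3 = -1/6)
X = 0 (X = (-1/6 + 6)*0 = (35/6)*0 = 0)
(X - 2)*(-4*4) = (0 - 2)*(-4*4) = -2*(-16) = 32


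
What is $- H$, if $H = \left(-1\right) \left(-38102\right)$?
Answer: $-38102$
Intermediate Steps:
$H = 38102$
$- H = \left(-1\right) 38102 = -38102$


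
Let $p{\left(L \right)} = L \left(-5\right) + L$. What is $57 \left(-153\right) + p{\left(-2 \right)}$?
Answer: $-8713$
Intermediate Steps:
$p{\left(L \right)} = - 4 L$ ($p{\left(L \right)} = - 5 L + L = - 4 L$)
$57 \left(-153\right) + p{\left(-2 \right)} = 57 \left(-153\right) - -8 = -8721 + 8 = -8713$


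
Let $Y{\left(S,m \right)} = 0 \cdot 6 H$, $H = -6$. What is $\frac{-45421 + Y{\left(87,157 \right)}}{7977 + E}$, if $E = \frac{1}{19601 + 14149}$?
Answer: $- \frac{1532958750}{269223751} \approx -5.694$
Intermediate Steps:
$E = \frac{1}{33750} \approx 2.963 \cdot 10^{-5}$
$Y{\left(S,m \right)} = 0$ ($Y{\left(S,m \right)} = 0 \cdot 6 \left(-6\right) = 0 \left(-6\right) = 0$)
$\frac{-45421 + Y{\left(87,157 \right)}}{7977 + E} = \frac{-45421 + 0}{7977 + \frac{1}{33750}} = - \frac{45421}{\frac{269223751}{33750}} = \left(-45421\right) \frac{33750}{269223751} = - \frac{1532958750}{269223751}$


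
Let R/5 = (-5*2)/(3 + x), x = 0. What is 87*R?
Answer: -1450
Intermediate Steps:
R = -50/3 (R = 5*((-5*2)/(3 + 0)) = 5*(-10/3) = -50/3 ≈ -16.667)
87*R = 87*(-50/3) = -1450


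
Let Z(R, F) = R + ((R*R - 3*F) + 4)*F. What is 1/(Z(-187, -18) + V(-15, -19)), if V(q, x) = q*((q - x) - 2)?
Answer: -1/630703 ≈ -1.5855e-6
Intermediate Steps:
V(q, x) = q*(-2 + q - x)
Z(R, F) = R + F*(4 + R² - 3*F) (Z(R, F) = R + ((R² - 3*F) + 4)*F = R + (4 + R² - 3*F)*F = R + F*(4 + R² - 3*F))
1/(Z(-187, -18) + V(-15, -19)) = 1/((-187 - 3*(-18)² + 4*(-18) - 18*(-187)²) - 15*(-2 - 15 - 1*(-19))) = 1/((-187 - 3*324 - 72 - 18*34969) - 15*(-2 - 15 + 19)) = 1/((-187 - 972 - 72 - 629442) - 15*2) = 1/(-630673 - 30) = 1/(-630703) = -1/630703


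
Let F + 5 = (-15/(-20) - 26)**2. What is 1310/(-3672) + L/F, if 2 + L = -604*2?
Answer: -42174215/18582156 ≈ -2.2696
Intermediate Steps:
F = 10121/16 (F = -5 + (-15/(-20) - 26)**2 = -5 + (-15*(-1/20) - 26)**2 = -5 + (3/4 - 26)**2 = -5 + (-101/4)**2 = -5 + 10201/16 = 10121/16 ≈ 632.56)
L = -1210 (L = -2 - 604*2 = -2 - 1208 = -1210)
1310/(-3672) + L/F = 1310/(-3672) - 1210/10121/16 = 1310*(-1/3672) - 1210*16/10121 = -655/1836 - 19360/10121 = -42174215/18582156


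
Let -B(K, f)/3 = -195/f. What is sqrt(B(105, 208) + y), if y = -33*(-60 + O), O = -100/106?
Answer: 5*sqrt(3620589)/212 ≈ 44.877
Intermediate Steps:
B(K, f) = 585/f (B(K, f) = -(-585)/f = 585/f)
O = -50/53 (O = -100*1/106 = -50/53 ≈ -0.94340)
y = 106590/53 (y = -33*(-60 - 50/53) = -33*(-3230/53) = 106590/53 ≈ 2011.1)
sqrt(B(105, 208) + y) = sqrt(585/208 + 106590/53) = sqrt(585*(1/208) + 106590/53) = sqrt(45/16 + 106590/53) = sqrt(1707825/848) = 5*sqrt(3620589)/212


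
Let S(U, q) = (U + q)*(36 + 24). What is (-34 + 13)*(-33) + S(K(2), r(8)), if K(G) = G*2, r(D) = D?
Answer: 1413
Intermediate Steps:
K(G) = 2*G
S(U, q) = 60*U + 60*q (S(U, q) = (U + q)*60 = 60*U + 60*q)
(-34 + 13)*(-33) + S(K(2), r(8)) = (-34 + 13)*(-33) + (60*(2*2) + 60*8) = -21*(-33) + (60*4 + 480) = 693 + (240 + 480) = 693 + 720 = 1413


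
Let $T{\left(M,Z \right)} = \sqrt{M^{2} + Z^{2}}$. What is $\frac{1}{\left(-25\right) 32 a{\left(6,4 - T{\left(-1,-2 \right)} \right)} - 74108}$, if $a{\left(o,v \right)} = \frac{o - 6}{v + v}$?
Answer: $- \frac{1}{74108} \approx -1.3494 \cdot 10^{-5}$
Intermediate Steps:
$a{\left(o,v \right)} = \frac{-6 + o}{2 v}$
$\frac{1}{\left(-25\right) 32 a{\left(6,4 - T{\left(-1,-2 \right)} \right)} - 74108} = \frac{1}{\left(-25\right) 32 \frac{-6 + 6}{2 \left(4 - \sqrt{\left(-1\right)^{2} + \left(-2\right)^{2}}\right)} - 74108} = \frac{1}{- 800 \cdot \frac{1}{2} \frac{1}{4 - \sqrt{1 + 4}} \cdot 0 - 74108} = \frac{1}{- 800 \cdot \frac{1}{2} \frac{1}{4 - \sqrt{5}} \cdot 0 - 74108} = \frac{1}{\left(-800\right) 0 - 74108} = \frac{1}{0 - 74108} = \frac{1}{-74108} = - \frac{1}{74108}$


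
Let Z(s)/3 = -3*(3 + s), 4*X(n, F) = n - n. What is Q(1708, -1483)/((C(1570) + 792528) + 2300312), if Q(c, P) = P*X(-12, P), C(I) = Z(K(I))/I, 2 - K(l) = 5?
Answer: 0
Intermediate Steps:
K(l) = -3 (K(l) = 2 - 1*5 = 2 - 5 = -3)
X(n, F) = 0 (X(n, F) = (n - n)/4 = (1/4)*0 = 0)
Z(s) = -27 - 9*s (Z(s) = 3*(-3*(3 + s)) = 3*(-9 - 3*s) = -27 - 9*s)
C(I) = 0 (C(I) = (-27 - 9*(-3))/I = (-27 + 27)/I = 0/I = 0)
Q(c, P) = 0 (Q(c, P) = P*0 = 0)
Q(1708, -1483)/((C(1570) + 792528) + 2300312) = 0/((0 + 792528) + 2300312) = 0/(792528 + 2300312) = 0/3092840 = 0*(1/3092840) = 0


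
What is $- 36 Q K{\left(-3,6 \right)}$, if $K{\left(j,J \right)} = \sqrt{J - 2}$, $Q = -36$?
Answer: $2592$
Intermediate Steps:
$K{\left(j,J \right)} = \sqrt{-2 + J}$
$- 36 Q K{\left(-3,6 \right)} = \left(-36\right) \left(-36\right) \sqrt{-2 + 6} = 1296 \sqrt{4} = 1296 \cdot 2 = 2592$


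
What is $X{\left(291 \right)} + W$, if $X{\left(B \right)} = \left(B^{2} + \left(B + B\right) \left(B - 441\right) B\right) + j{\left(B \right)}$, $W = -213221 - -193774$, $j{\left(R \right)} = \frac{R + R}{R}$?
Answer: $-25339064$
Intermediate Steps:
$j{\left(R \right)} = 2$ ($j{\left(R \right)} = \frac{2 R}{R} = 2$)
$W = -19447$ ($W = -213221 + 193774 = -19447$)
$X{\left(B \right)} = 2 + B^{2} + 2 B^{2} \left(-441 + B\right)$ ($X{\left(B \right)} = \left(B^{2} + \left(B + B\right) \left(B - 441\right) B\right) + 2 = \left(B^{2} + 2 B \left(-441 + B\right) B\right) + 2 = \left(B^{2} + 2 B^{2} \left(-441 + B\right)\right) + 2 = 2 + B^{2} + 2 B^{2} \left(-441 + B\right)$)
$X{\left(291 \right)} + W = \left(2 - 881 \cdot 291^{2} + 2 \cdot 291^{3}\right) - 19447 = \left(2 - 74603961 + 2 \cdot 24642171\right) - 19447 = \left(2 - 74603961 + 49284342\right) - 19447 = -25319617 - 19447 = -25339064$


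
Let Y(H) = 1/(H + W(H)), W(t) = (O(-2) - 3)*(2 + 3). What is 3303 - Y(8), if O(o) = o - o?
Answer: 23122/7 ≈ 3303.1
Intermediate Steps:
O(o) = 0
W(t) = -15 (W(t) = (0 - 3)*(2 + 3) = -3*5 = -15)
Y(H) = 1/(-15 + H) (Y(H) = 1/(H - 15) = 1/(-15 + H))
3303 - Y(8) = 3303 - 1/(-15 + 8) = 3303 - 1/(-7) = 3303 - 1*(-1/7) = 3303 + 1/7 = 23122/7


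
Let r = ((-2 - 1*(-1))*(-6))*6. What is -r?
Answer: -36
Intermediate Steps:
r = 36 (r = ((-2 + 1)*(-6))*6 = -1*(-6)*6 = 6*6 = 36)
-r = -1*36 = -36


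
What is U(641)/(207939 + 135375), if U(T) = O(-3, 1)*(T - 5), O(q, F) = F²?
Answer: 106/57219 ≈ 0.0018525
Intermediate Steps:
U(T) = -5 + T (U(T) = 1²*(T - 5) = 1*(-5 + T) = -5 + T)
U(641)/(207939 + 135375) = (-5 + 641)/(207939 + 135375) = 636/343314 = 636*(1/343314) = 106/57219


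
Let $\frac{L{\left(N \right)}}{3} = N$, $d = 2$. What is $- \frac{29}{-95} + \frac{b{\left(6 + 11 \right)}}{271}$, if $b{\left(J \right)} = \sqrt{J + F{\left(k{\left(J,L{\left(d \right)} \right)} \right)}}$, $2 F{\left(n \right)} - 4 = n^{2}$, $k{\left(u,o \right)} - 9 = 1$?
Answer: $\frac{29}{95} + \frac{\sqrt{69}}{271} \approx 0.33592$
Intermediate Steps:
$L{\left(N \right)} = 3 N$
$k{\left(u,o \right)} = 10$ ($k{\left(u,o \right)} = 9 + 1 = 10$)
$F{\left(n \right)} = 2 + \frac{n^{2}}{2}$
$b{\left(J \right)} = \sqrt{52 + J}$ ($b{\left(J \right)} = \sqrt{J + \left(2 + \frac{10^{2}}{2}\right)} = \sqrt{J + \left(2 + \frac{1}{2} \cdot 100\right)} = \sqrt{J + \left(2 + 50\right)} = \sqrt{J + 52} = \sqrt{52 + J}$)
$- \frac{29}{-95} + \frac{b{\left(6 + 11 \right)}}{271} = - \frac{29}{-95} + \frac{\sqrt{52 + \left(6 + 11\right)}}{271} = \left(-29\right) \left(- \frac{1}{95}\right) + \sqrt{52 + 17} \cdot \frac{1}{271} = \frac{29}{95} + \sqrt{69} \cdot \frac{1}{271} = \frac{29}{95} + \frac{\sqrt{69}}{271}$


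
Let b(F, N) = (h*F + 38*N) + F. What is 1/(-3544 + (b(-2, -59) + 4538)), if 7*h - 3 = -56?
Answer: -7/8644 ≈ -0.00080981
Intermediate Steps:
h = -53/7 (h = 3/7 + (1/7)*(-56) = 3/7 - 8 = -53/7 ≈ -7.5714)
b(F, N) = 38*N - 46*F/7 (b(F, N) = (-53*F/7 + 38*N) + F = (38*N - 53*F/7) + F = 38*N - 46*F/7)
1/(-3544 + (b(-2, -59) + 4538)) = 1/(-3544 + ((38*(-59) - 46/7*(-2)) + 4538)) = 1/(-3544 + ((-2242 + 92/7) + 4538)) = 1/(-3544 + (-15602/7 + 4538)) = 1/(-3544 + 16164/7) = 1/(-8644/7) = -7/8644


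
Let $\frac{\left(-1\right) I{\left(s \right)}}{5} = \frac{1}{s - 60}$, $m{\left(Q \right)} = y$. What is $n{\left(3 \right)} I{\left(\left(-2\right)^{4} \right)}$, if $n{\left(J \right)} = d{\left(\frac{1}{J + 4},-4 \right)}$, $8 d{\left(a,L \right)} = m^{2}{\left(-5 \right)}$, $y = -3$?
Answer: $\frac{45}{352} \approx 0.12784$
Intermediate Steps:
$m{\left(Q \right)} = -3$
$d{\left(a,L \right)} = \frac{9}{8}$ ($d{\left(a,L \right)} = \frac{\left(-3\right)^{2}}{8} = \frac{1}{8} \cdot 9 = \frac{9}{8}$)
$n{\left(J \right)} = \frac{9}{8}$
$I{\left(s \right)} = - \frac{5}{-60 + s}$ ($I{\left(s \right)} = - \frac{5}{s - 60} = - \frac{5}{-60 + s}$)
$n{\left(3 \right)} I{\left(\left(-2\right)^{4} \right)} = \frac{9 \left(- \frac{5}{-60 + \left(-2\right)^{4}}\right)}{8} = \frac{9 \left(- \frac{5}{-60 + 16}\right)}{8} = \frac{9 \left(- \frac{5}{-44}\right)}{8} = \frac{9 \left(\left(-5\right) \left(- \frac{1}{44}\right)\right)}{8} = \frac{9}{8} \cdot \frac{5}{44} = \frac{45}{352}$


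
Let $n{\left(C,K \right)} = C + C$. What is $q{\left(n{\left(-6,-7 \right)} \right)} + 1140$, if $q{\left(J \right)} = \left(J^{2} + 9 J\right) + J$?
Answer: $1164$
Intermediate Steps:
$n{\left(C,K \right)} = 2 C$
$q{\left(J \right)} = J^{2} + 10 J$
$q{\left(n{\left(-6,-7 \right)} \right)} + 1140 = 2 \left(-6\right) \left(10 + 2 \left(-6\right)\right) + 1140 = - 12 \left(10 - 12\right) + 1140 = \left(-12\right) \left(-2\right) + 1140 = 24 + 1140 = 1164$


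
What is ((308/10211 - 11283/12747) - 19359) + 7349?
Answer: -521109428269/43386539 ≈ -12011.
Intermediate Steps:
((308/10211 - 11283/12747) - 19359) + 7349 = ((308*(1/10211) - 11283*1/12747) - 19359) + 7349 = ((308/10211 - 3761/4249) - 19359) + 7349 = (-37094879/43386539 - 19359) + 7349 = -839957103380/43386539 + 7349 = -521109428269/43386539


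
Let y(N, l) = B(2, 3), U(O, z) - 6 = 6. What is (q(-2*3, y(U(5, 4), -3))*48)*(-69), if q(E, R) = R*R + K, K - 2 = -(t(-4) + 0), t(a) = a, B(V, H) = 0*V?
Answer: -19872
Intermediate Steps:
B(V, H) = 0
U(O, z) = 12 (U(O, z) = 6 + 6 = 12)
y(N, l) = 0
K = 6 (K = 2 - (-4 + 0) = 2 - 1*(-4) = 2 + 4 = 6)
q(E, R) = 6 + R² (q(E, R) = R*R + 6 = R² + 6 = 6 + R²)
(q(-2*3, y(U(5, 4), -3))*48)*(-69) = ((6 + 0²)*48)*(-69) = ((6 + 0)*48)*(-69) = (6*48)*(-69) = 288*(-69) = -19872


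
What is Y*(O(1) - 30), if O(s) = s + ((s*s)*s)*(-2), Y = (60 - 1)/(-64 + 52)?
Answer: 1829/12 ≈ 152.42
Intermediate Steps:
Y = -59/12 (Y = 59/(-12) = 59*(-1/12) = -59/12 ≈ -4.9167)
O(s) = s - 2*s³ (O(s) = s + (s²*s)*(-2) = s + s³*(-2) = s - 2*s³)
Y*(O(1) - 30) = -59*((1 - 2*1³) - 30)/12 = -59*((1 - 2*1) - 30)/12 = -59*((1 - 2) - 30)/12 = -59*(-1 - 30)/12 = -59/12*(-31) = 1829/12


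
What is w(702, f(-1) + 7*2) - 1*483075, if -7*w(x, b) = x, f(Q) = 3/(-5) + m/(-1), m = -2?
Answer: -3382227/7 ≈ -4.8318e+5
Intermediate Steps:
f(Q) = 7/5 (f(Q) = 3/(-5) - 2/(-1) = 3*(-1/5) - 2*(-1) = -3/5 + 2 = 7/5)
w(x, b) = -x/7
w(702, f(-1) + 7*2) - 1*483075 = -1/7*702 - 1*483075 = -702/7 - 483075 = -3382227/7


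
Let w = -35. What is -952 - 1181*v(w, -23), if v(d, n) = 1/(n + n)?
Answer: -42611/46 ≈ -926.33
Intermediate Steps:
v(d, n) = 1/(2*n)
-952 - 1181*v(w, -23) = -952 - 1181/(2*(-23)) = -952 - 1181*(-1)/(2*23) = -952 - 1181*(-1/46) = -952 + 1181/46 = -42611/46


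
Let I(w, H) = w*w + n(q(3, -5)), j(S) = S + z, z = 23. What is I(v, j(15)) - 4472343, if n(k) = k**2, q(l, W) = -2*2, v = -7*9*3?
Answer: -4436606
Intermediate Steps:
v = -189 (v = -63*3 = -189)
q(l, W) = -4
j(S) = 23 + S (j(S) = S + 23 = 23 + S)
I(w, H) = 16 + w**2 (I(w, H) = w*w + (-4)**2 = w**2 + 16 = 16 + w**2)
I(v, j(15)) - 4472343 = (16 + (-189)**2) - 4472343 = (16 + 35721) - 4472343 = 35737 - 4472343 = -4436606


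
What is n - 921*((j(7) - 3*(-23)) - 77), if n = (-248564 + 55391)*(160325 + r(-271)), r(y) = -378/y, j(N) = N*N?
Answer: -8393078244600/271 ≈ -3.0971e+10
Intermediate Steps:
j(N) = N²
n = -8393068011369/271 (n = (-248564 + 55391)*(160325 - 378/(-271)) = -193173*(160325 - 378*(-1/271)) = -193173*(160325 + 378/271) = -193173*43448453/271 = -8393068011369/271 ≈ -3.0971e+10)
n - 921*((j(7) - 3*(-23)) - 77) = -8393068011369/271 - 921*((7² - 3*(-23)) - 77) = -8393068011369/271 - 921*((49 + 69) - 77) = -8393068011369/271 - 921*(118 - 77) = -8393068011369/271 - 921*41 = -8393068011369/271 - 37761 = -8393078244600/271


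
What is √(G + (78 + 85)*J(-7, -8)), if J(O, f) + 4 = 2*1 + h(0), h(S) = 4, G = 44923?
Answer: √45249 ≈ 212.72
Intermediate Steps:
J(O, f) = 2 (J(O, f) = -4 + (2*1 + 4) = -4 + (2 + 4) = -4 + 6 = 2)
√(G + (78 + 85)*J(-7, -8)) = √(44923 + (78 + 85)*2) = √(44923 + 163*2) = √(44923 + 326) = √45249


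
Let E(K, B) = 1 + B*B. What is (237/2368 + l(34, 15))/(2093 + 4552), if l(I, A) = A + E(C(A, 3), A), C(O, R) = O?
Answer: 114185/3147072 ≈ 0.036283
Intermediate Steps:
E(K, B) = 1 + B**2
l(I, A) = 1 + A + A**2 (l(I, A) = A + (1 + A**2) = 1 + A + A**2)
(237/2368 + l(34, 15))/(2093 + 4552) = (237/2368 + (1 + 15 + 15**2))/(2093 + 4552) = (237*(1/2368) + (1 + 15 + 225))/6645 = (237/2368 + 241)*(1/6645) = (570925/2368)*(1/6645) = 114185/3147072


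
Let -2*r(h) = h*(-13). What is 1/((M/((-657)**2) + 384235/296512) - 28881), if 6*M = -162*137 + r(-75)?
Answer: -127989108288/3696288702701701 ≈ -3.4626e-5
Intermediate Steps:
r(h) = 13*h/2 (r(h) = -h*(-13)/2 = -(-13)*h/2 = 13*h/2)
M = -15121/4 (M = (-162*137 + (13/2)*(-75))/6 = (-22194 - 975/2)/6 = (1/6)*(-45363/2) = -15121/4 ≈ -3780.3)
1/((M/((-657)**2) + 384235/296512) - 28881) = 1/((-15121/(4*((-657)**2)) + 384235/296512) - 28881) = 1/((-15121/4/431649 + 384235*(1/296512)) - 28881) = 1/((-15121/4*1/431649 + 384235/296512) - 28881) = 1/((-15121/1726596 + 384235/296512) - 28881) = 1/(164733764027/127989108288 - 28881) = 1/(-3696288702701701/127989108288) = -127989108288/3696288702701701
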